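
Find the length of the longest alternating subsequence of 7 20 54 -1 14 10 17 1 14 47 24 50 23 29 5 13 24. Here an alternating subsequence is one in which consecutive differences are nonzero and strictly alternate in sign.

14

A longest alternating subsequence is 7, 20, -1, 14, 10, 17, 1, 47, 24, 50, 23, 29, 5, 13 (positions 1,2,4,5,6,7,8,10,11,12,13,14,15,16); its 13 consecutive differences strictly alternate in sign, and length 14 is optimal.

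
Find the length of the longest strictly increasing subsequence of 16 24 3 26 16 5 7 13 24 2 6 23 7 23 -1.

Scanning left to right, the best length ending at each element is: 16→1, 24→2, 3→1, 26→3, 16→2, 5→2, 7→3, 13→4, 24→5, 2→1, 6→3, 23→5, 7→4, 23→5, -1→1.
So the longest increasing subsequence has length 5, e.g. 3, 5, 7, 13, 24.

5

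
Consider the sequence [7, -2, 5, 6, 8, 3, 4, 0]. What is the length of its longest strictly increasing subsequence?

Let dp[i] be the longest increasing subsequence ending at position i. Then dp = [1, 1, 2, 3, 4, 2, 3, 2].
The maximum is 4; one witness is -2, 5, 6, 8 at positions 2,3,4,5.

4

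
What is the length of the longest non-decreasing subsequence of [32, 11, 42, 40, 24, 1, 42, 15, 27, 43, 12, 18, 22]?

Let dp[i] be the longest non-decreasing subsequence ending at position i. Then dp = [1, 1, 2, 2, 2, 1, 3, 2, 3, 4, 2, 3, 4].
The maximum is 4; one witness is 32, 42, 42, 43 at positions 1,3,7,10.

4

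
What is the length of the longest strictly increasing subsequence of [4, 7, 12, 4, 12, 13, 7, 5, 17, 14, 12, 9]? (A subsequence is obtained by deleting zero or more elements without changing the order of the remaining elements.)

5

One longest increasing subsequence is 4, 7, 12, 13, 17 (positions 1,2,3,6,9), of length 5; no longer one exists.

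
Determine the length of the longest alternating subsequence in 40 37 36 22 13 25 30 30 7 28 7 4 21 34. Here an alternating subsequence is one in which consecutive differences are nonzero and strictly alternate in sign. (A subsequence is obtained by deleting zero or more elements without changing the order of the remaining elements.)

Track the best alternating length ending on an up-step vs a down-step at each position: up/down = 1/1, 1/2, 1/2, 1/2, 1/2, 3/2, 3/2, 3/2, 1/4, 5/4, 1/6, 1/6, 7/6, 7/2.
The maximum over both is 7; one such subsequence is 40, 22, 25, 7, 28, 7, 21.

7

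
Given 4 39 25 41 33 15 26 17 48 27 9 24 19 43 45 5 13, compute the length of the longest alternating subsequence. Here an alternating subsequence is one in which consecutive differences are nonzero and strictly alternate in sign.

14

A longest alternating subsequence is 4, 39, 25, 41, 15, 26, 17, 48, 9, 24, 19, 43, 5, 13 (positions 1,2,3,4,6,7,8,9,11,12,13,14,16,17); its 13 consecutive differences strictly alternate in sign, and length 14 is optimal.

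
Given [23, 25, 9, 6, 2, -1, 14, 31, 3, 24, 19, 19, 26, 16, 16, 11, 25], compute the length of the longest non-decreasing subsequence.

5

Let dp[i] be the longest non-decreasing subsequence ending at position i. Then dp = [1, 2, 1, 1, 1, 1, 2, 3, 2, 3, 3, 4, 5, 3, 4, 3, 5].
The maximum is 5; one witness is 9, 14, 19, 19, 26 at positions 3,7,11,12,13.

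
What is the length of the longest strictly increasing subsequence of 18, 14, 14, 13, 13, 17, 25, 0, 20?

3

One longest increasing subsequence is 14, 17, 25 (positions 2,6,7), of length 3; no longer one exists.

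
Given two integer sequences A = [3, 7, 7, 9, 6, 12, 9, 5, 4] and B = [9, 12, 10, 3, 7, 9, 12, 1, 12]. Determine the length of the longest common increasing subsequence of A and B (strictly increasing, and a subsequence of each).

For each value that appears in both, track the longest common increasing run ending there.
The best achievable length is 4; one witness is 3, 7, 9, 12 (A-positions 1,2,4,6, B-positions 4,5,6,7).

4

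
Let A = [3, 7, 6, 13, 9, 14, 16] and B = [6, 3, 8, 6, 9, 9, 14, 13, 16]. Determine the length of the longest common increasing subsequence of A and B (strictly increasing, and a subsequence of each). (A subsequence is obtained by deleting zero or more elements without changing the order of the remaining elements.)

5

For each value that appears in both, track the longest common increasing run ending there.
The best achievable length is 5; one witness is 3, 6, 9, 14, 16 (A-positions 1,3,5,6,7, B-positions 2,4,5,7,9).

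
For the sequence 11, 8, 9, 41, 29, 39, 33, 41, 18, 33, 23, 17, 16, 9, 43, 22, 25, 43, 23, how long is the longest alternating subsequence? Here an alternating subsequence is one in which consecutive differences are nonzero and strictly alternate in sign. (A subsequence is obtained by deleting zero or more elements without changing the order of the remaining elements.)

14

A longest alternating subsequence is 11, 8, 41, 29, 39, 33, 41, 18, 33, 23, 43, 22, 25, 23 (positions 1,2,4,5,6,7,8,9,10,11,15,16,17,19); its 13 consecutive differences strictly alternate in sign, and length 14 is optimal.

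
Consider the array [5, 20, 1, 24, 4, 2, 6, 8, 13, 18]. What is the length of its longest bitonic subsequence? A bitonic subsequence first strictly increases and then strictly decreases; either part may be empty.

One longest bitonic subsequence is 1, 4, 6, 8, 13, 18 (positions 3,5,7,8,9,10): it rises to 18 then falls. Length 6 is optimal.

6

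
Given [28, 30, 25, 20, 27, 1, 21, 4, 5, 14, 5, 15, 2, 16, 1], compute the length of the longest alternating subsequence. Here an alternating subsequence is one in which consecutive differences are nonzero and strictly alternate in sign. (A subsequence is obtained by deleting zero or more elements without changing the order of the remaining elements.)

13

Track the best alternating length ending on an up-step vs a down-step at each position: up/down = 1/1, 2/1, 1/3, 1/3, 4/3, 1/5, 6/5, 6/7, 8/7, 8/7, 8/9, 10/7, 6/11, 12/7, 1/13.
The maximum over both is 13; one such subsequence is 28, 30, 25, 27, 1, 21, 4, 14, 5, 15, 2, 16, 1.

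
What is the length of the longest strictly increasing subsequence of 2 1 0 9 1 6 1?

3

One longest increasing subsequence is 0, 1, 6 (positions 3,5,6), of length 3; no longer one exists.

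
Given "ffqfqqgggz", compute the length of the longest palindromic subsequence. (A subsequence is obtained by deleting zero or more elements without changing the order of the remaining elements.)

One longest palindromic subsequence is ggg (positions 7,8,9); it reads the same forward and backward, and the interval DP gives dp[1][10] = 3.

3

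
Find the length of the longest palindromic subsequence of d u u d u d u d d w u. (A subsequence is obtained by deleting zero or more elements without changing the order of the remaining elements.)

One longest palindromic subsequence is udduddu (positions 2,4,6,7,8,9,11); it reads the same forward and backward, and the interval DP gives dp[1][11] = 7.

7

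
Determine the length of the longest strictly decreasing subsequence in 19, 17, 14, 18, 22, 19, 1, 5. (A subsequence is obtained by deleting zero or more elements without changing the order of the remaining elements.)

Scanning left to right, the best length ending at each element is: 19→1, 17→2, 14→3, 18→2, 22→1, 19→2, 1→4, 5→4.
So the longest decreasing subsequence has length 4, e.g. 19, 17, 14, 1.

4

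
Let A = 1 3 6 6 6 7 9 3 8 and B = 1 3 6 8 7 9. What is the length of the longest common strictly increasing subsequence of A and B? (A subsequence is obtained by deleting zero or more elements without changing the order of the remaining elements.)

For each value that appears in both, track the longest common increasing run ending there.
The best achievable length is 5; one witness is 1, 3, 6, 7, 9 (A-positions 1,2,3,6,7, B-positions 1,2,3,5,6).

5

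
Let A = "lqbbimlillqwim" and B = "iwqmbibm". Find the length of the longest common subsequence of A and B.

4

Backtracking the LCS table gives one alignment: q (A2,B3) → b (A3,B5) → b (A4,B7) → m (A14,B8).
So the longest common subsequence has length 4.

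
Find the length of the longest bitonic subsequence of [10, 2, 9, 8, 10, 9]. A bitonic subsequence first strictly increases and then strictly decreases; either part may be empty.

One longest bitonic subsequence is 2, 9, 10, 9 (positions 2,3,5,6): it rises to 10 then falls. Length 4 is optimal.

4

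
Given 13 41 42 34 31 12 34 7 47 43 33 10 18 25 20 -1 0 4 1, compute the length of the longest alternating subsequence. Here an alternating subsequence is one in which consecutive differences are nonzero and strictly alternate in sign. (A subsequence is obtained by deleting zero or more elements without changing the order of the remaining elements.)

11

A longest alternating subsequence is 13, 41, 31, 34, 7, 47, 10, 18, -1, 4, 1 (positions 1,2,5,7,8,9,12,13,16,18,19); its 10 consecutive differences strictly alternate in sign, and length 11 is optimal.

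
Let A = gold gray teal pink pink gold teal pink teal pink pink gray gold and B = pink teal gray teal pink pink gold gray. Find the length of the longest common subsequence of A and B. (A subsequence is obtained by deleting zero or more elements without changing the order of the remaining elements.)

6

A longest common subsequence is gray, teal, pink, pink, gold, gray (length 6); the LCS DP confirms no longer common subsequence exists.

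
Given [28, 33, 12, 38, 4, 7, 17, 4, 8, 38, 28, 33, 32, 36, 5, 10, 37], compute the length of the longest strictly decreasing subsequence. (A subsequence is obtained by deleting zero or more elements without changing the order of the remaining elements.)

Let dp[i] be the longest decreasing subsequence ending at position i. Then dp = [1, 1, 2, 1, 3, 3, 2, 4, 3, 1, 2, 2, 3, 2, 4, 4, 2].
The maximum is 4; one witness is 28, 12, 7, 4 at positions 1,3,6,8.

4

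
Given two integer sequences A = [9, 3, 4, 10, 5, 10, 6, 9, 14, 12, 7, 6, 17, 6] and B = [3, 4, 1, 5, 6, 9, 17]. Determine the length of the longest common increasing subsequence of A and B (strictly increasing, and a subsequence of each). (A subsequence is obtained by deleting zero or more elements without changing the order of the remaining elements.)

6

A longest common strictly increasing subsequence is 3, 4, 5, 6, 9, 17 (length 6); it appears in order in both A and B, and no longer such subsequence exists.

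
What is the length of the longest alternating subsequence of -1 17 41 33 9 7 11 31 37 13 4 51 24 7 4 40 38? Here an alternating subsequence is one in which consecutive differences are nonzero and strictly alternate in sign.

Track the best alternating length ending on an up-step vs a down-step at each position: up/down = 1/1, 2/1, 2/1, 2/3, 2/3, 2/3, 4/3, 4/3, 4/3, 4/5, 2/5, 6/1, 6/7, 6/7, 2/7, 8/7, 8/9.
The maximum over both is 9; one such subsequence is -1, 17, 9, 31, 13, 51, 24, 40, 38.

9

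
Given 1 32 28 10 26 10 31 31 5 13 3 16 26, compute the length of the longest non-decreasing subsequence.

Let dp[i] be the longest non-decreasing subsequence ending at position i. Then dp = [1, 2, 2, 2, 3, 3, 4, 5, 2, 4, 2, 5, 6].
The maximum is 6; one witness is 1, 10, 10, 13, 16, 26 at positions 1,4,6,10,12,13.

6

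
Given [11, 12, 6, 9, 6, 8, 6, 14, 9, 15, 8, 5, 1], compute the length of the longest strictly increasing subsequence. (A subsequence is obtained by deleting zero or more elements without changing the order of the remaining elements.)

Scanning left to right, the best length ending at each element is: 11→1, 12→2, 6→1, 9→2, 6→1, 8→2, 6→1, 14→3, 9→3, 15→4, 8→2, 5→1, 1→1.
So the longest increasing subsequence has length 4, e.g. 11, 12, 14, 15.

4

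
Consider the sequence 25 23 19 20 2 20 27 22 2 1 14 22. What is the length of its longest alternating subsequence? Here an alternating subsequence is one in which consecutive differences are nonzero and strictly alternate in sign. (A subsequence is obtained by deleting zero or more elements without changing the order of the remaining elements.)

Track the best alternating length ending on an up-step vs a down-step at each position: up/down = 1/1, 1/2, 1/2, 3/2, 1/4, 5/2, 5/1, 5/6, 1/6, 1/6, 7/6, 7/6.
The maximum over both is 7; one such subsequence is 25, 19, 20, 2, 20, 2, 14.

7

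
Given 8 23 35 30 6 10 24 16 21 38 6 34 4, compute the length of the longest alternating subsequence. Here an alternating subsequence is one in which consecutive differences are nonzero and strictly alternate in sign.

9

Track the best alternating length ending on an up-step vs a down-step at each position: up/down = 1/1, 2/1, 2/1, 2/3, 1/3, 4/3, 4/3, 4/5, 6/5, 6/1, 1/7, 8/7, 1/9.
The maximum over both is 9; one such subsequence is 8, 23, 6, 24, 16, 21, 6, 34, 4.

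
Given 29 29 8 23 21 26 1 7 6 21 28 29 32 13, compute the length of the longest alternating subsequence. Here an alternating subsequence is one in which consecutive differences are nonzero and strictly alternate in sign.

Track the best alternating length ending on an up-step vs a down-step at each position: up/down = 1/1, 1/1, 1/2, 3/2, 3/4, 5/2, 1/6, 7/6, 7/8, 9/6, 9/2, 9/1, 9/1, 9/10.
The maximum over both is 10; one such subsequence is 29, 8, 23, 21, 26, 1, 7, 6, 21, 13.

10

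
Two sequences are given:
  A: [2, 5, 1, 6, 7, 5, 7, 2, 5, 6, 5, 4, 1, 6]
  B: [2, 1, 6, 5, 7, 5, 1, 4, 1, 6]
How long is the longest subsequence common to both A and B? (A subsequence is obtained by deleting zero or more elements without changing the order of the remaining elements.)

9

A longest common subsequence is 2, 1, 6, 5, 7, 5, 4, 1, 6 (length 9); the LCS DP confirms no longer common subsequence exists.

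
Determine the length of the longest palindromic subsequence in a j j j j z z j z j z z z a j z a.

Using dp[i][j] = 2 + dp[i+1][j−1] if the ends match, else max(dp[i+1][j], dp[i][j−1]):
dp[1][17] = 11. A witness is ajzzzjzzzja at positions 1,5,6,7,9,10,11,12,13,15,17.

11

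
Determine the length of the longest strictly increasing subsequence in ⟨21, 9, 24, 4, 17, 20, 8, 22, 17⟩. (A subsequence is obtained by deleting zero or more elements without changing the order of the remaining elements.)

Let dp[i] be the longest increasing subsequence ending at position i. Then dp = [1, 1, 2, 1, 2, 3, 2, 4, 3].
The maximum is 4; one witness is 9, 17, 20, 22 at positions 2,5,6,8.

4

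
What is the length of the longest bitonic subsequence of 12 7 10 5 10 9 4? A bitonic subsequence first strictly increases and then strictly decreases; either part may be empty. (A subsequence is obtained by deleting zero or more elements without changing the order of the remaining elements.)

4

Let inc[i] be the LIS ending at i and dec[i] the longest strictly decreasing subsequence starting at i. inc = [1, 1, 2, 1, 2, 2, 1], dec = [4, 3, 3, 2, 3, 2, 1].
max_i inc[i]+dec[i]−1 = 4, with one witness 12, 10, 9, 4.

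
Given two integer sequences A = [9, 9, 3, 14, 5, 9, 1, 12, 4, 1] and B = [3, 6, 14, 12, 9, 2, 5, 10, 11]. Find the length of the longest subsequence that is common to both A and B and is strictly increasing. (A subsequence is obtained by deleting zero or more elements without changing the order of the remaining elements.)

2

For each value that appears in both, track the longest common increasing run ending there.
The best achievable length is 2; one witness is 3, 14 (A-positions 3,4, B-positions 1,3).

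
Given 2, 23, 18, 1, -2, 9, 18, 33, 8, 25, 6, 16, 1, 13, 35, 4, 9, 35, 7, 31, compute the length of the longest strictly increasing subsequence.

5

Let dp[i] be the longest increasing subsequence ending at position i. Then dp = [1, 2, 2, 1, 1, 2, 3, 4, 2, 4, 2, 3, 2, 3, 5, 3, 4, 5, 4, 5].
The maximum is 5; one witness is 2, 9, 18, 33, 35 at positions 1,6,7,8,15.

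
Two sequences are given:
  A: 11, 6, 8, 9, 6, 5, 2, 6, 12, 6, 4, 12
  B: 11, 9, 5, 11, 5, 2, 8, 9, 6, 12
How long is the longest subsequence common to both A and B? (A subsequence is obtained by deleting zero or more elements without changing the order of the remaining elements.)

6

A longest common subsequence is 11, 9, 5, 2, 6, 12 (length 6); the LCS DP confirms no longer common subsequence exists.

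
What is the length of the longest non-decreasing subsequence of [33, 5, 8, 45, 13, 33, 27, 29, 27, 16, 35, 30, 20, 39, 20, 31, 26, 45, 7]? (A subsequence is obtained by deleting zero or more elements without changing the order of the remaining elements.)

8

Let dp[i] be the longest non-decreasing subsequence ending at position i. Then dp = [1, 1, 2, 3, 3, 4, 4, 5, 5, 4, 6, 6, 5, 7, 6, 7, 7, 8, 2].
The maximum is 8; one witness is 5, 8, 13, 27, 29, 35, 39, 45 at positions 2,3,5,7,8,11,14,18.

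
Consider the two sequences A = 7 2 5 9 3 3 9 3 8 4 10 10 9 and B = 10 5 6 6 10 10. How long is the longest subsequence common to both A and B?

Backtracking the LCS table gives one alignment: 5 (A3,B2) → 10 (A11,B5) → 10 (A12,B6).
So the longest common subsequence has length 3.

3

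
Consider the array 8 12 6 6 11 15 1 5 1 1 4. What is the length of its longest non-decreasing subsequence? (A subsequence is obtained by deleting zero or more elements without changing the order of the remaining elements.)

Let dp[i] be the longest non-decreasing subsequence ending at position i. Then dp = [1, 2, 1, 2, 3, 4, 1, 2, 2, 3, 4].
The maximum is 4; one witness is 6, 6, 11, 15 at positions 3,4,5,6.

4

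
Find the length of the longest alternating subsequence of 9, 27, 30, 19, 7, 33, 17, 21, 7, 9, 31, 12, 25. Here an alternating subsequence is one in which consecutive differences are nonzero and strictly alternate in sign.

Track the best alternating length ending on an up-step vs a down-step at each position: up/down = 1/1, 2/1, 2/1, 2/3, 1/3, 4/1, 4/5, 6/5, 1/7, 8/7, 8/5, 8/9, 10/9.
The maximum over both is 10; one such subsequence is 9, 27, 19, 33, 17, 21, 7, 31, 12, 25.

10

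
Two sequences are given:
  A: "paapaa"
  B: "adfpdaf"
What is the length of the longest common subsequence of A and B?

A longest common subsequence is apa (length 3); the LCS DP confirms no longer common subsequence exists.

3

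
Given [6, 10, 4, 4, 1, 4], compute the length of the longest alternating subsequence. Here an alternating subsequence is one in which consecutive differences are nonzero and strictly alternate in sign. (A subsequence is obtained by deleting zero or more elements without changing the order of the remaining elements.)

Track the best alternating length ending on an up-step vs a down-step at each position: up/down = 1/1, 2/1, 1/3, 1/3, 1/3, 4/3.
The maximum over both is 4; one such subsequence is 6, 10, 1, 4.

4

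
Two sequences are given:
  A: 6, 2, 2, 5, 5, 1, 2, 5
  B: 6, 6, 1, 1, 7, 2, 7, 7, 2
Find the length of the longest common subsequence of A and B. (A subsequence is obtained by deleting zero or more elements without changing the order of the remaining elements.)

A longest common subsequence is 6, 2, 2 (length 3); the LCS DP confirms no longer common subsequence exists.

3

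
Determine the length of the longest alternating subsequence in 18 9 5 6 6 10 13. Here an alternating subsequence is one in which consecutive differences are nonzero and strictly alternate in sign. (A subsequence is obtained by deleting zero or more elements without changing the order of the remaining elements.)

3

A longest alternating subsequence is 18, 5, 6 (positions 1,3,4); its 2 consecutive differences strictly alternate in sign, and length 3 is optimal.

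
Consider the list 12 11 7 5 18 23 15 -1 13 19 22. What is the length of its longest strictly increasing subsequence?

Let dp[i] be the longest increasing subsequence ending at position i. Then dp = [1, 1, 1, 1, 2, 3, 2, 1, 2, 3, 4].
The maximum is 4; one witness is 12, 18, 19, 22 at positions 1,5,10,11.

4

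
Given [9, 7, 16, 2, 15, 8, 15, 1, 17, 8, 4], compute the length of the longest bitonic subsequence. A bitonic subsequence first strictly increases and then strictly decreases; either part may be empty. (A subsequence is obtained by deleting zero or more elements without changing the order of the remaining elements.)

One longest bitonic subsequence is 7, 8, 15, 17, 8, 4 (positions 2,6,7,9,10,11): it rises to 17 then falls. Length 6 is optimal.

6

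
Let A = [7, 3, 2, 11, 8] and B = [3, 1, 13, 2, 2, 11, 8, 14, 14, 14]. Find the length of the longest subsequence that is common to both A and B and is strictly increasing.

2

A longest common strictly increasing subsequence is 3, 11 (length 2); it appears in order in both A and B, and no longer such subsequence exists.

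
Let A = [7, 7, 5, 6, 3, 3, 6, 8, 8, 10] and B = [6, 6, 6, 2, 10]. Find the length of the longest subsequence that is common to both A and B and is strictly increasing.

2

For each value that appears in both, track the longest common increasing run ending there.
The best achievable length is 2; one witness is 6, 10 (A-positions 4,10, B-positions 1,5).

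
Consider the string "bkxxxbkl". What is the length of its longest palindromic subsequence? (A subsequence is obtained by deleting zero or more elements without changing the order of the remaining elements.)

Using dp[i][j] = 2 + dp[i+1][j−1] if the ends match, else max(dp[i+1][j], dp[i][j−1]):
dp[1][8] = 5. A witness is kxxxk at positions 2,3,4,5,7.

5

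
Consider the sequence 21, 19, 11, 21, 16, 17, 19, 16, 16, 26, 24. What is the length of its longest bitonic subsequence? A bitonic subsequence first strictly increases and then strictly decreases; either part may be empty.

6

Let inc[i] be the LIS ending at i and dec[i] the longest strictly decreasing subsequence starting at i. inc = [1, 1, 1, 2, 2, 3, 4, 2, 2, 5, 5], dec = [4, 3, 1, 3, 1, 2, 2, 1, 1, 2, 1].
max_i inc[i]+dec[i]−1 = 6, with one witness 11, 16, 17, 19, 26, 24.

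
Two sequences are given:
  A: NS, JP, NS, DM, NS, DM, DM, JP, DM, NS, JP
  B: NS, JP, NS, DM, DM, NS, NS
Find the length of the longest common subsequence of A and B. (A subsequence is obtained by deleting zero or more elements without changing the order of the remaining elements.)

6

Backtracking the LCS table gives one alignment: NS (A1,B1) → JP (A2,B2) → NS (A3,B3) → DM (A4,B5) → NS (A5,B6) → NS (A10,B7).
So the longest common subsequence has length 6.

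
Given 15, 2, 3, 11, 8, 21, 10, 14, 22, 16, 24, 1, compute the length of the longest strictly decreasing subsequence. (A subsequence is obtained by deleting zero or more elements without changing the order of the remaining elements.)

4

Let dp[i] be the longest decreasing subsequence ending at position i. Then dp = [1, 2, 2, 2, 3, 1, 3, 2, 1, 2, 1, 4].
The maximum is 4; one witness is 15, 11, 8, 1 at positions 1,4,5,12.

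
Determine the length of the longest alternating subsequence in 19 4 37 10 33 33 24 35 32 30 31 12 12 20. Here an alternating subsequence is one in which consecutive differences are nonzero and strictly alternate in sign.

11

A longest alternating subsequence is 19, 4, 37, 10, 33, 24, 35, 30, 31, 12, 20 (positions 1,2,3,4,5,7,8,10,11,12,14); its 10 consecutive differences strictly alternate in sign, and length 11 is optimal.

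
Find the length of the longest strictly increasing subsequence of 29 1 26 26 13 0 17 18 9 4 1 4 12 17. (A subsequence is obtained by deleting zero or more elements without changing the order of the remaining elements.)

One longest increasing subsequence is 0, 1, 4, 12, 17 (positions 6,11,12,13,14), of length 5; no longer one exists.

5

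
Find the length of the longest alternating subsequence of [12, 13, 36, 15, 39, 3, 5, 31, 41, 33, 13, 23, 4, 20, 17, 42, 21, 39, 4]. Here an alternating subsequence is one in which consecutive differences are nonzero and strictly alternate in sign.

15

Track the best alternating length ending on an up-step vs a down-step at each position: up/down = 1/1, 2/1, 2/1, 2/3, 4/1, 1/5, 6/5, 6/5, 6/1, 6/7, 6/7, 8/7, 6/9, 10/9, 10/11, 12/1, 12/13, 14/13, 6/15.
The maximum over both is 15; one such subsequence is 12, 36, 15, 39, 3, 31, 13, 23, 4, 20, 17, 42, 21, 39, 4.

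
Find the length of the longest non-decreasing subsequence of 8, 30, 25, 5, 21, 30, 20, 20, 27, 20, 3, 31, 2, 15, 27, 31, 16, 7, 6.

6

One longest non-decreasing subsequence is 8, 20, 20, 27, 31, 31 (positions 1,7,8,9,12,16), of length 6; no longer one exists.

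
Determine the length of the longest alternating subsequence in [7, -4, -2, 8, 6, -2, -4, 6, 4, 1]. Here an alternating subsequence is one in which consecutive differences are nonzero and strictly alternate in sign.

Track the best alternating length ending on an up-step vs a down-step at each position: up/down = 1/1, 1/2, 3/2, 3/1, 3/4, 3/4, 1/4, 5/4, 5/6, 5/6.
The maximum over both is 6; one such subsequence is 7, -4, 8, -2, 6, 4.

6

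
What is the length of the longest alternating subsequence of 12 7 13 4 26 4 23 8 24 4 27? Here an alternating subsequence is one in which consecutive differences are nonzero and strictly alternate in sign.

11

A longest alternating subsequence is 12, 7, 13, 4, 26, 4, 23, 8, 24, 4, 27 (positions 1,2,3,4,5,6,7,8,9,10,11); its 10 consecutive differences strictly alternate in sign, and length 11 is optimal.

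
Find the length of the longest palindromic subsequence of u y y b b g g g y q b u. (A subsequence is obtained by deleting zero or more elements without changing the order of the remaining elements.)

7

Using dp[i][j] = 2 + dp[i+1][j−1] if the ends match, else max(dp[i+1][j], dp[i][j−1]):
dp[1][12] = 7. A witness is ubgggbu at positions 1,4,6,7,8,11,12.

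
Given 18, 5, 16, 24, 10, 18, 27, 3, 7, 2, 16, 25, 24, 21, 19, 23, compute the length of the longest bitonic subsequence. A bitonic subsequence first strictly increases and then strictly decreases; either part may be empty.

8

Let inc[i] be the LIS ending at i and dec[i] the longest strictly decreasing subsequence starting at i. inc = [1, 1, 2, 3, 2, 3, 4, 1, 2, 1, 3, 4, 4, 4, 4, 5], dec = [5, 3, 4, 4, 3, 3, 5, 2, 2, 1, 1, 4, 3, 2, 1, 1].
max_i inc[i]+dec[i]−1 = 8, with one witness 5, 16, 24, 27, 25, 24, 21, 19.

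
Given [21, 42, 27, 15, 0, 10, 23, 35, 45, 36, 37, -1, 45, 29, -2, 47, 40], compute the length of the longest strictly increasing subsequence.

8

Let dp[i] be the longest increasing subsequence ending at position i. Then dp = [1, 2, 2, 1, 1, 2, 3, 4, 5, 5, 6, 1, 7, 4, 1, 8, 7].
The maximum is 8; one witness is 0, 10, 23, 35, 36, 37, 45, 47 at positions 5,6,7,8,10,11,13,16.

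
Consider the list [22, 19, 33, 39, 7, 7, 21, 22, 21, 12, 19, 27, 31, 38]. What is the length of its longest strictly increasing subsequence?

Let dp[i] be the longest increasing subsequence ending at position i. Then dp = [1, 1, 2, 3, 1, 1, 2, 3, 2, 2, 3, 4, 5, 6].
The maximum is 6; one witness is 19, 21, 22, 27, 31, 38 at positions 2,7,8,12,13,14.

6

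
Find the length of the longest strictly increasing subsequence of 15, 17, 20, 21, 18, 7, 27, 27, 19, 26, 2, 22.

Scanning left to right, the best length ending at each element is: 15→1, 17→2, 20→3, 21→4, 18→3, 7→1, 27→5, 27→5, 19→4, 26→5, 2→1, 22→5.
So the longest increasing subsequence has length 5, e.g. 15, 17, 20, 21, 27.

5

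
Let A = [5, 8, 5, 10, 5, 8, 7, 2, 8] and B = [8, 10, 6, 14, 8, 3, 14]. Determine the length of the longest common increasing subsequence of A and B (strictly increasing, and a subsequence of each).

2

A longest common strictly increasing subsequence is 8, 10 (length 2); it appears in order in both A and B, and no longer such subsequence exists.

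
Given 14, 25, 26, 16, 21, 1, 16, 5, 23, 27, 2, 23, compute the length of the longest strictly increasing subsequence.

Let dp[i] be the longest increasing subsequence ending at position i. Then dp = [1, 2, 3, 2, 3, 1, 2, 2, 4, 5, 2, 4].
The maximum is 5; one witness is 14, 16, 21, 23, 27 at positions 1,4,5,9,10.

5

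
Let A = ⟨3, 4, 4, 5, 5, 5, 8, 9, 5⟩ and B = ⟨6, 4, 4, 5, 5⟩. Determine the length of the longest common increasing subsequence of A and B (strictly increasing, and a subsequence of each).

2

For each value that appears in both, track the longest common increasing run ending there.
The best achievable length is 2; one witness is 4, 5 (A-positions 2,4, B-positions 2,4).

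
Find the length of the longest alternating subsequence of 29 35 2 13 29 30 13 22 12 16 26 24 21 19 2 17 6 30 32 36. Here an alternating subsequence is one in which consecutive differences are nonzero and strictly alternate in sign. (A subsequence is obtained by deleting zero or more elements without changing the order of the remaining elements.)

Track the best alternating length ending on an up-step vs a down-step at each position: up/down = 1/1, 2/1, 1/3, 4/3, 4/3, 4/3, 4/5, 6/5, 4/7, 8/7, 8/5, 8/9, 8/9, 8/9, 1/9, 10/9, 10/11, 12/3, 12/3, 12/1.
The maximum over both is 12; one such subsequence is 29, 35, 2, 29, 13, 22, 12, 16, 2, 17, 6, 30.

12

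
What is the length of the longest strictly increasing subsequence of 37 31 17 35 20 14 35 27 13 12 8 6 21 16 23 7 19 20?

4

One longest increasing subsequence is 17, 20, 21, 23 (positions 3,5,13,15), of length 4; no longer one exists.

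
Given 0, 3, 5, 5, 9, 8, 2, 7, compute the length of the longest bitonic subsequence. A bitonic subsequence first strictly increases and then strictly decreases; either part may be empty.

6

Let inc[i] be the LIS ending at i and dec[i] the longest strictly decreasing subsequence starting at i. inc = [1, 2, 3, 3, 4, 4, 2, 4], dec = [1, 2, 2, 2, 3, 2, 1, 1].
max_i inc[i]+dec[i]−1 = 6, with one witness 0, 3, 5, 9, 8, 7.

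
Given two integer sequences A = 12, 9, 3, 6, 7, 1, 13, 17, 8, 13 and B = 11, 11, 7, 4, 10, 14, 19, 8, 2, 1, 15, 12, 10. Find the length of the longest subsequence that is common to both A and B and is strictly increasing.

2

For each value that appears in both, track the longest common increasing run ending there.
The best achievable length is 2; one witness is 7, 8 (A-positions 5,9, B-positions 3,8).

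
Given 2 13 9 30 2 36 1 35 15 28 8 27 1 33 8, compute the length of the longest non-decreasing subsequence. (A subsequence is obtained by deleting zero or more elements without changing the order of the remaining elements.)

Scanning left to right, the best length ending at each element is: 2→1, 13→2, 9→2, 30→3, 2→2, 36→4, 1→1, 35→4, 15→3, 28→4, 8→3, 27→4, 1→2, 33→5, 8→4.
So the longest non-decreasing subsequence has length 5, e.g. 2, 13, 15, 28, 33.

5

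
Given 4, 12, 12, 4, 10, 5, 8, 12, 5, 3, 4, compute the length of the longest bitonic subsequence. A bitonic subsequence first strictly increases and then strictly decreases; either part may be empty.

Let inc[i] be the LIS ending at i and dec[i] the longest strictly decreasing subsequence starting at i. inc = [1, 2, 2, 1, 2, 2, 3, 4, 2, 1, 2], dec = [2, 5, 5, 2, 4, 2, 3, 3, 2, 1, 1].
max_i inc[i]+dec[i]−1 = 6, with one witness 4, 12, 10, 8, 5, 4.

6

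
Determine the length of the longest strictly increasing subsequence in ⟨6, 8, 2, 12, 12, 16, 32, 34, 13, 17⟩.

6

Scanning left to right, the best length ending at each element is: 6→1, 8→2, 2→1, 12→3, 12→3, 16→4, 32→5, 34→6, 13→4, 17→5.
So the longest increasing subsequence has length 6, e.g. 6, 8, 12, 16, 32, 34.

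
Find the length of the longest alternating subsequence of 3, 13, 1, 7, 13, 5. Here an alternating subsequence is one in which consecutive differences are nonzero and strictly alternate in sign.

5

Track the best alternating length ending on an up-step vs a down-step at each position: up/down = 1/1, 2/1, 1/3, 4/3, 4/1, 4/5.
The maximum over both is 5; one such subsequence is 3, 13, 1, 7, 5.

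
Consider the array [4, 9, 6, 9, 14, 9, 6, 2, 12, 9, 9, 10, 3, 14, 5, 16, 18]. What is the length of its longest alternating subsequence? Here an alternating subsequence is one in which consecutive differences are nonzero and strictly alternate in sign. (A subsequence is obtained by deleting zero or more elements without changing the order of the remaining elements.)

12

Track the best alternating length ending on an up-step vs a down-step at each position: up/down = 1/1, 2/1, 2/3, 4/1, 4/1, 4/5, 2/5, 1/5, 6/5, 6/7, 6/7, 8/7, 6/9, 10/1, 10/11, 12/1, 12/1.
The maximum over both is 12; one such subsequence is 4, 9, 6, 14, 9, 12, 9, 10, 3, 14, 5, 16.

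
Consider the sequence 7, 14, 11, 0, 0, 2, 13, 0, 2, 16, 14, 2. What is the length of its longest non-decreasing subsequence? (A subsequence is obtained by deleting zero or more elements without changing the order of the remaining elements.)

Let dp[i] be the longest non-decreasing subsequence ending at position i. Then dp = [1, 2, 2, 1, 2, 3, 4, 3, 4, 5, 5, 5].
The maximum is 5; one witness is 0, 0, 2, 13, 16 at positions 4,5,6,7,10.

5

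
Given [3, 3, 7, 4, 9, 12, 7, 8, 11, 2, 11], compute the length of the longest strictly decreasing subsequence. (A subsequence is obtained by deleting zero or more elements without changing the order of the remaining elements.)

Scanning left to right, the best length ending at each element is: 3→1, 3→1, 7→1, 4→2, 9→1, 12→1, 7→2, 8→2, 11→2, 2→3, 11→2.
So the longest decreasing subsequence has length 3, e.g. 7, 4, 2.

3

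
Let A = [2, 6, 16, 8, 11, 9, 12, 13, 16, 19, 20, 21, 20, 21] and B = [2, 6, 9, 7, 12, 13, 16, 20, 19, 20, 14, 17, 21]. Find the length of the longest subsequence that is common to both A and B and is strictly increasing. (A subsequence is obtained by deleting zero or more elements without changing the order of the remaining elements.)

For each value that appears in both, track the longest common increasing run ending there.
The best achievable length is 9; one witness is 2, 6, 9, 12, 13, 16, 19, 20, 21 (A-positions 1,2,6,7,8,9,10,11,12, B-positions 1,2,3,5,6,7,9,10,13).

9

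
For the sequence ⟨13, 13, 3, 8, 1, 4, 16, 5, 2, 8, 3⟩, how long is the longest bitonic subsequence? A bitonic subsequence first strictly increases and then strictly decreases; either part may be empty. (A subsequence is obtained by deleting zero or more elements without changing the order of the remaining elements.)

5

Let inc[i] be the LIS ending at i and dec[i] the longest strictly decreasing subsequence starting at i. inc = [1, 1, 1, 2, 1, 2, 3, 3, 2, 4, 3], dec = [4, 4, 2, 3, 1, 2, 3, 2, 1, 2, 1].
max_i inc[i]+dec[i]−1 = 5, with one witness 3, 8, 16, 8, 3.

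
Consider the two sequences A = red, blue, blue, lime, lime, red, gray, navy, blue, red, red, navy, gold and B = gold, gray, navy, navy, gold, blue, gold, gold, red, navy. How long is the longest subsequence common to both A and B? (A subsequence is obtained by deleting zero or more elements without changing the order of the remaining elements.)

5

A longest common subsequence is gray, navy, blue, red, navy (length 5); the LCS DP confirms no longer common subsequence exists.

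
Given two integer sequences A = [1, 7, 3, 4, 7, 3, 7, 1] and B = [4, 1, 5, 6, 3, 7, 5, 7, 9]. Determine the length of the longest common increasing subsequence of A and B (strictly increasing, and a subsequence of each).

For each value that appears in both, track the longest common increasing run ending there.
The best achievable length is 3; one witness is 1, 3, 7 (A-positions 1,3,5, B-positions 2,5,6).

3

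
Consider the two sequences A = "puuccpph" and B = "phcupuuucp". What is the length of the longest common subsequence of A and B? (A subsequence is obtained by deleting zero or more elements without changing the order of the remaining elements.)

5

A longest common subsequence is puucp (length 5); the LCS DP confirms no longer common subsequence exists.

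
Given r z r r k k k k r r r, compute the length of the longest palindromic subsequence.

Using dp[i][j] = 2 + dp[i+1][j−1] if the ends match, else max(dp[i+1][j], dp[i][j−1]):
dp[1][11] = 10. A witness is rrrkkkkrrr at positions 1,3,4,5,6,7,8,9,10,11.

10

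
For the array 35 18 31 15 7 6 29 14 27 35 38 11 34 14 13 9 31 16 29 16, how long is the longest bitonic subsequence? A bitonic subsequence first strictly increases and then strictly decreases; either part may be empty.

9

One longest bitonic subsequence is 7, 14, 27, 35, 38, 34, 31, 29, 16 (positions 5,8,9,10,11,13,17,19,20): it rises to 38 then falls. Length 9 is optimal.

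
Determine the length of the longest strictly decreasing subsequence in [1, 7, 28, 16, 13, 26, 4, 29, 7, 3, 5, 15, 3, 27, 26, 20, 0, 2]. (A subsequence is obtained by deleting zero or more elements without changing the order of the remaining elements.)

One longest decreasing subsequence is 28, 16, 13, 7, 5, 3, 0 (positions 3,4,5,9,11,13,17), of length 7; no longer one exists.

7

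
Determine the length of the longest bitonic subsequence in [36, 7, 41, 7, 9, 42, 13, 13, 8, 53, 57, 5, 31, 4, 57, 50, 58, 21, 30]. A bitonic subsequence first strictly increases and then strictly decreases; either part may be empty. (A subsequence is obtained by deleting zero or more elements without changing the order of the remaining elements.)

7

One longest bitonic subsequence is 36, 41, 42, 13, 8, 5, 4 (positions 1,3,6,8,9,12,14): it rises to 42 then falls. Length 7 is optimal.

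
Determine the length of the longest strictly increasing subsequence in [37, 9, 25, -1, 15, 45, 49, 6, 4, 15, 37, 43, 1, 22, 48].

One longest increasing subsequence is -1, 6, 15, 37, 43, 48 (positions 4,8,10,11,12,15), of length 6; no longer one exists.

6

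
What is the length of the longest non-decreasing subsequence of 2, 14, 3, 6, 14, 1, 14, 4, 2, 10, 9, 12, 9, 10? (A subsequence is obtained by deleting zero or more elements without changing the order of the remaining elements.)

Scanning left to right, the best length ending at each element is: 2→1, 14→2, 3→2, 6→3, 14→4, 1→1, 14→5, 4→3, 2→2, 10→4, 9→4, 12→5, 9→5, 10→6.
So the longest non-decreasing subsequence has length 6, e.g. 2, 3, 6, 9, 9, 10.

6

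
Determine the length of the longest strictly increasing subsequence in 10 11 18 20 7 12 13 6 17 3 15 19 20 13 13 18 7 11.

Let dp[i] be the longest increasing subsequence ending at position i. Then dp = [1, 2, 3, 4, 1, 3, 4, 1, 5, 1, 5, 6, 7, 4, 4, 6, 2, 3].
The maximum is 7; one witness is 10, 11, 12, 13, 17, 19, 20 at positions 1,2,6,7,9,12,13.

7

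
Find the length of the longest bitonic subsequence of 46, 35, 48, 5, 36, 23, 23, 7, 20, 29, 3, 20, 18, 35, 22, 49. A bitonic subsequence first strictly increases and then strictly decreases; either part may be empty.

6

One longest bitonic subsequence is 46, 48, 36, 29, 20, 18 (positions 1,3,5,10,12,13): it rises to 48 then falls. Length 6 is optimal.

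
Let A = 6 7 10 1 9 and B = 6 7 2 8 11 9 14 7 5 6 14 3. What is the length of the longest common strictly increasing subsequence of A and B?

3

A longest common strictly increasing subsequence is 6, 7, 9 (length 3); it appears in order in both A and B, and no longer such subsequence exists.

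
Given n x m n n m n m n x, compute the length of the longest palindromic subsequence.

One longest palindromic subsequence is xnmnmnx (positions 2,4,6,7,8,9,10); it reads the same forward and backward, and the interval DP gives dp[1][10] = 7.

7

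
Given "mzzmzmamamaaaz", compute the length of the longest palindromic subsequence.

7

One longest palindromic subsequence is zaaaaaz (positions 2,7,9,11,12,13,14); it reads the same forward and backward, and the interval DP gives dp[1][14] = 7.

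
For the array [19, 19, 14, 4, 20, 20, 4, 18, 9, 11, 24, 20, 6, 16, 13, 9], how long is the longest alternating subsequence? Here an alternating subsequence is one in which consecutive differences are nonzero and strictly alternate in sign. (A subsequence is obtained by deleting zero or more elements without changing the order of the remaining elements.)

10

Track the best alternating length ending on an up-step vs a down-step at each position: up/down = 1/1, 1/1, 1/2, 1/2, 3/1, 3/1, 1/4, 5/4, 5/6, 7/6, 7/1, 7/8, 5/8, 9/8, 9/10, 9/10.
The maximum over both is 10; one such subsequence is 19, 14, 20, 4, 18, 9, 11, 6, 16, 13.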